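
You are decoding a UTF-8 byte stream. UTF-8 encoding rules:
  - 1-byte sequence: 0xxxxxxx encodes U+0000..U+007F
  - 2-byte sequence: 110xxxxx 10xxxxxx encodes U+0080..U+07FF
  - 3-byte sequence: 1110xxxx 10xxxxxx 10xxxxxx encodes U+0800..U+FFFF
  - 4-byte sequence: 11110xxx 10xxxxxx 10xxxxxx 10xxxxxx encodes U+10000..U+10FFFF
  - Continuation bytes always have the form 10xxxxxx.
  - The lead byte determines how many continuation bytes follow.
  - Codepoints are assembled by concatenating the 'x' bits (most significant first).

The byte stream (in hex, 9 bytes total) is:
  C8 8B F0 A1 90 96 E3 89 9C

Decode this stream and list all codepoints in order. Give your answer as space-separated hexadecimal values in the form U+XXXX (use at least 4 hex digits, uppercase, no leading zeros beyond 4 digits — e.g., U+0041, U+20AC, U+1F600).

Byte[0]=C8: 2-byte lead, need 1 cont bytes. acc=0x8
Byte[1]=8B: continuation. acc=(acc<<6)|0x0B=0x20B
Completed: cp=U+020B (starts at byte 0)
Byte[2]=F0: 4-byte lead, need 3 cont bytes. acc=0x0
Byte[3]=A1: continuation. acc=(acc<<6)|0x21=0x21
Byte[4]=90: continuation. acc=(acc<<6)|0x10=0x850
Byte[5]=96: continuation. acc=(acc<<6)|0x16=0x21416
Completed: cp=U+21416 (starts at byte 2)
Byte[6]=E3: 3-byte lead, need 2 cont bytes. acc=0x3
Byte[7]=89: continuation. acc=(acc<<6)|0x09=0xC9
Byte[8]=9C: continuation. acc=(acc<<6)|0x1C=0x325C
Completed: cp=U+325C (starts at byte 6)

Answer: U+020B U+21416 U+325C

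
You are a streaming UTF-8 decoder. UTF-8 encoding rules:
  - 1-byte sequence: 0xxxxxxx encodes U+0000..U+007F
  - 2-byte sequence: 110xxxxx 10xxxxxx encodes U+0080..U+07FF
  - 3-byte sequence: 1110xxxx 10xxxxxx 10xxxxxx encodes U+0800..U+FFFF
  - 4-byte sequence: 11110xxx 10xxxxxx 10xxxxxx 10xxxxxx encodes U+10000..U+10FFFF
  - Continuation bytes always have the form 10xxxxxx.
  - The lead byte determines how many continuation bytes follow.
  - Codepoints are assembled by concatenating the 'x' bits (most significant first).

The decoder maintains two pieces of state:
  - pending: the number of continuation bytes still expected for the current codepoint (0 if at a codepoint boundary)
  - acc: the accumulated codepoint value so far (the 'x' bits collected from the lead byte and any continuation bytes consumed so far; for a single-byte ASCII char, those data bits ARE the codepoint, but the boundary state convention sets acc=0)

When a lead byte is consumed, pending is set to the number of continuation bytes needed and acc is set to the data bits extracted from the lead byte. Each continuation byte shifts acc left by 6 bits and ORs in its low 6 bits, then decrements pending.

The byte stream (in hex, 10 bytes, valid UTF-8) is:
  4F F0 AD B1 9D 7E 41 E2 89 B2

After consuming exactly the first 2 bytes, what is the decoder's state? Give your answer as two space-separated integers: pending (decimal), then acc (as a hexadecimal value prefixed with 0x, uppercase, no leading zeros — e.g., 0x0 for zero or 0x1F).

Byte[0]=4F: 1-byte. pending=0, acc=0x0
Byte[1]=F0: 4-byte lead. pending=3, acc=0x0

Answer: 3 0x0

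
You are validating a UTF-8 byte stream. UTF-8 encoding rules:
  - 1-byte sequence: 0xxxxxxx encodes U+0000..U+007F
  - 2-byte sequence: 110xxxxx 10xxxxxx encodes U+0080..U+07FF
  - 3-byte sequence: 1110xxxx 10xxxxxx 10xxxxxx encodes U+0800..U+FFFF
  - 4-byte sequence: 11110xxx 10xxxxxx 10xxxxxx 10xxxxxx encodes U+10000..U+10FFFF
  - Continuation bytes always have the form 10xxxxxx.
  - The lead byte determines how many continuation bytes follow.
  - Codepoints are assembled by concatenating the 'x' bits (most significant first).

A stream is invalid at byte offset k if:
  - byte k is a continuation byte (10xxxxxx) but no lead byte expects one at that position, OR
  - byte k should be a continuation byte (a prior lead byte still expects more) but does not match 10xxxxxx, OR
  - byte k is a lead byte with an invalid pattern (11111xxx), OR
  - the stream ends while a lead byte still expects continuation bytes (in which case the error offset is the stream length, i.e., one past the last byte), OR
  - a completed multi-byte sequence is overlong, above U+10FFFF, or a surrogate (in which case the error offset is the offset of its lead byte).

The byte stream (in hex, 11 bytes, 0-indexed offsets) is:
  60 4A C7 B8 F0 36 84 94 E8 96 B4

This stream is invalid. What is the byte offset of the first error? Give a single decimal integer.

Byte[0]=60: 1-byte ASCII. cp=U+0060
Byte[1]=4A: 1-byte ASCII. cp=U+004A
Byte[2]=C7: 2-byte lead, need 1 cont bytes. acc=0x7
Byte[3]=B8: continuation. acc=(acc<<6)|0x38=0x1F8
Completed: cp=U+01F8 (starts at byte 2)
Byte[4]=F0: 4-byte lead, need 3 cont bytes. acc=0x0
Byte[5]=36: expected 10xxxxxx continuation. INVALID

Answer: 5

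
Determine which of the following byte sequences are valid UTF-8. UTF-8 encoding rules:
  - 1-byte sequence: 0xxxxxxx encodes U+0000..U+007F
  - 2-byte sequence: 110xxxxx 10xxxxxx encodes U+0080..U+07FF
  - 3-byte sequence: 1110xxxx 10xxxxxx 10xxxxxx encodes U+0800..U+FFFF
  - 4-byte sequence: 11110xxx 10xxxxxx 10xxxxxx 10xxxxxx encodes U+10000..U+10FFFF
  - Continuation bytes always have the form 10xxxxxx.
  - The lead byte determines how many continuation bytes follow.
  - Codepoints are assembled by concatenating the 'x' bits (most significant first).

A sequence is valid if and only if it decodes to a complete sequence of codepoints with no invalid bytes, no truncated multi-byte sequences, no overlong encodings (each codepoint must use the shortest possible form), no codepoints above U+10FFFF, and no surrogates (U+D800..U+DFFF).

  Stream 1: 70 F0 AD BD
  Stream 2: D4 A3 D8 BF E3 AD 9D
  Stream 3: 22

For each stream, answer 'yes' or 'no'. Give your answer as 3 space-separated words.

Stream 1: error at byte offset 4. INVALID
Stream 2: decodes cleanly. VALID
Stream 3: decodes cleanly. VALID

Answer: no yes yes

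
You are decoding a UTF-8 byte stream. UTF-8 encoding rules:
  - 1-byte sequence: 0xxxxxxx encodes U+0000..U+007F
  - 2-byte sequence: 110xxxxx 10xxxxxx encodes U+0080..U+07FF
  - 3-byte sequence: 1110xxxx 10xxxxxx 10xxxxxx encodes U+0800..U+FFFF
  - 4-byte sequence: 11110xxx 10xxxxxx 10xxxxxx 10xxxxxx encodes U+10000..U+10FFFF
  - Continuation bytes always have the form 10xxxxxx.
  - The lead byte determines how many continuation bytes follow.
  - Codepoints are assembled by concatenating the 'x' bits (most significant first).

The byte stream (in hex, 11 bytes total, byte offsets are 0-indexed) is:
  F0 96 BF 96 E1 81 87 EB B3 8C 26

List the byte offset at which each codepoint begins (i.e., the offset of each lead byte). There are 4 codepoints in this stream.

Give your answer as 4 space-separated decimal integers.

Byte[0]=F0: 4-byte lead, need 3 cont bytes. acc=0x0
Byte[1]=96: continuation. acc=(acc<<6)|0x16=0x16
Byte[2]=BF: continuation. acc=(acc<<6)|0x3F=0x5BF
Byte[3]=96: continuation. acc=(acc<<6)|0x16=0x16FD6
Completed: cp=U+16FD6 (starts at byte 0)
Byte[4]=E1: 3-byte lead, need 2 cont bytes. acc=0x1
Byte[5]=81: continuation. acc=(acc<<6)|0x01=0x41
Byte[6]=87: continuation. acc=(acc<<6)|0x07=0x1047
Completed: cp=U+1047 (starts at byte 4)
Byte[7]=EB: 3-byte lead, need 2 cont bytes. acc=0xB
Byte[8]=B3: continuation. acc=(acc<<6)|0x33=0x2F3
Byte[9]=8C: continuation. acc=(acc<<6)|0x0C=0xBCCC
Completed: cp=U+BCCC (starts at byte 7)
Byte[10]=26: 1-byte ASCII. cp=U+0026

Answer: 0 4 7 10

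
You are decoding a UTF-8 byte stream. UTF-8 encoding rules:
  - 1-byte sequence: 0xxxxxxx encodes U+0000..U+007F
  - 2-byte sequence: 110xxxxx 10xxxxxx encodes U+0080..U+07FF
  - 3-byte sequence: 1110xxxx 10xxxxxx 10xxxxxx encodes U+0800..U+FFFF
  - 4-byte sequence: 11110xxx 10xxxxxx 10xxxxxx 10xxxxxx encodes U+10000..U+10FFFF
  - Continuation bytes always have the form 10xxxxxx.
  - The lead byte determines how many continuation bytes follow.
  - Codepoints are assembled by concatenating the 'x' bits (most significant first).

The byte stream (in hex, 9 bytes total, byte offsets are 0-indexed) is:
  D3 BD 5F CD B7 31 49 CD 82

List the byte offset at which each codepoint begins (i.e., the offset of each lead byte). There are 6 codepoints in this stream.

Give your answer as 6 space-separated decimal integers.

Byte[0]=D3: 2-byte lead, need 1 cont bytes. acc=0x13
Byte[1]=BD: continuation. acc=(acc<<6)|0x3D=0x4FD
Completed: cp=U+04FD (starts at byte 0)
Byte[2]=5F: 1-byte ASCII. cp=U+005F
Byte[3]=CD: 2-byte lead, need 1 cont bytes. acc=0xD
Byte[4]=B7: continuation. acc=(acc<<6)|0x37=0x377
Completed: cp=U+0377 (starts at byte 3)
Byte[5]=31: 1-byte ASCII. cp=U+0031
Byte[6]=49: 1-byte ASCII. cp=U+0049
Byte[7]=CD: 2-byte lead, need 1 cont bytes. acc=0xD
Byte[8]=82: continuation. acc=(acc<<6)|0x02=0x342
Completed: cp=U+0342 (starts at byte 7)

Answer: 0 2 3 5 6 7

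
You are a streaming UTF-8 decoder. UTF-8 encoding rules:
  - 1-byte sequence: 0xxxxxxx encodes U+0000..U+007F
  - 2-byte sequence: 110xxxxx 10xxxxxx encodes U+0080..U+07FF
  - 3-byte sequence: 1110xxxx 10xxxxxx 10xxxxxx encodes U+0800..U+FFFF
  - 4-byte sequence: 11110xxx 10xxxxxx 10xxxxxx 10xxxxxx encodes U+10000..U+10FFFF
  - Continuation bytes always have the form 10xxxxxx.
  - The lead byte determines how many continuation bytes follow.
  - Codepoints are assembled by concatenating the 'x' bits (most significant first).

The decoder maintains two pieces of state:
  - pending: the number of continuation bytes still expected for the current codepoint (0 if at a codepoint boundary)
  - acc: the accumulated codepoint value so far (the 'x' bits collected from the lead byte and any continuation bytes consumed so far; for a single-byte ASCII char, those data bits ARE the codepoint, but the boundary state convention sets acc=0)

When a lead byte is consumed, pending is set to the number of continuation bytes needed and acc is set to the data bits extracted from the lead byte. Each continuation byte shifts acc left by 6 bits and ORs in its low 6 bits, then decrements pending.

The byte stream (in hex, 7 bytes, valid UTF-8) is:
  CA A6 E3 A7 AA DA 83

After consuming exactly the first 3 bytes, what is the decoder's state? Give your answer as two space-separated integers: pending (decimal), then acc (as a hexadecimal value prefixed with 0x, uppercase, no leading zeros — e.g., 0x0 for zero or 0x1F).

Byte[0]=CA: 2-byte lead. pending=1, acc=0xA
Byte[1]=A6: continuation. acc=(acc<<6)|0x26=0x2A6, pending=0
Byte[2]=E3: 3-byte lead. pending=2, acc=0x3

Answer: 2 0x3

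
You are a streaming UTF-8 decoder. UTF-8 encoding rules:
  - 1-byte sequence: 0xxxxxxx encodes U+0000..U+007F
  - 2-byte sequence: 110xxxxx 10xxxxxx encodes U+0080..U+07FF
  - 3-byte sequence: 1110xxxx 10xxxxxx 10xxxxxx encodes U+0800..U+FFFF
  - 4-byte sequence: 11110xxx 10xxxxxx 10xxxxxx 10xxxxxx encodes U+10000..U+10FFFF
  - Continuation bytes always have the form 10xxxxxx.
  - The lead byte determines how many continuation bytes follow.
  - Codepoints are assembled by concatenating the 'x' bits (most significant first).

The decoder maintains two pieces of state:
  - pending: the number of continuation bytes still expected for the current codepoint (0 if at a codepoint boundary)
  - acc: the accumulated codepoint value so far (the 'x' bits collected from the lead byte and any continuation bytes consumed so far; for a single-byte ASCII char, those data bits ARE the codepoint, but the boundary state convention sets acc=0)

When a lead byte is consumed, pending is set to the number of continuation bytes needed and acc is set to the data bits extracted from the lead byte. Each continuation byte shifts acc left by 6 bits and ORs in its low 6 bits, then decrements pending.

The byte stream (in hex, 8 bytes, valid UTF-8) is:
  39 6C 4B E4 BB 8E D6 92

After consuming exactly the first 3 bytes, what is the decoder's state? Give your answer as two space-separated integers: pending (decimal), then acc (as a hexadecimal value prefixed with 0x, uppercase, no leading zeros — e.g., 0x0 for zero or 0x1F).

Answer: 0 0x0

Derivation:
Byte[0]=39: 1-byte. pending=0, acc=0x0
Byte[1]=6C: 1-byte. pending=0, acc=0x0
Byte[2]=4B: 1-byte. pending=0, acc=0x0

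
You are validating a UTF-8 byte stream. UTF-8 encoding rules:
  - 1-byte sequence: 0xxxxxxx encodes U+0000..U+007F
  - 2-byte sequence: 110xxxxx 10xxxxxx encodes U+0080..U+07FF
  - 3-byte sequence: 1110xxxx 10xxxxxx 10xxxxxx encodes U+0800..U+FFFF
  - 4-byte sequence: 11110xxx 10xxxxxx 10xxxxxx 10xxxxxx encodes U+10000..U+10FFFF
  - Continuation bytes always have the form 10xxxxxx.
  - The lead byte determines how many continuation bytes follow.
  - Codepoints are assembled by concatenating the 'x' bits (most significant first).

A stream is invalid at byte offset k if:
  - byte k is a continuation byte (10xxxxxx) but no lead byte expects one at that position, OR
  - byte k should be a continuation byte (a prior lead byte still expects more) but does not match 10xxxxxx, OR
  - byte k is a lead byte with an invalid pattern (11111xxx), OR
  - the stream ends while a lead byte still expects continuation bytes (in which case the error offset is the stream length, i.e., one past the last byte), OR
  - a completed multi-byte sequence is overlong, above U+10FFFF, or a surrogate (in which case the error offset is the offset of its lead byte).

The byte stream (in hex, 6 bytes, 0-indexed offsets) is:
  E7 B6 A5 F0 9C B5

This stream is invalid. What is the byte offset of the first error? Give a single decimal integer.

Byte[0]=E7: 3-byte lead, need 2 cont bytes. acc=0x7
Byte[1]=B6: continuation. acc=(acc<<6)|0x36=0x1F6
Byte[2]=A5: continuation. acc=(acc<<6)|0x25=0x7DA5
Completed: cp=U+7DA5 (starts at byte 0)
Byte[3]=F0: 4-byte lead, need 3 cont bytes. acc=0x0
Byte[4]=9C: continuation. acc=(acc<<6)|0x1C=0x1C
Byte[5]=B5: continuation. acc=(acc<<6)|0x35=0x735
Byte[6]: stream ended, expected continuation. INVALID

Answer: 6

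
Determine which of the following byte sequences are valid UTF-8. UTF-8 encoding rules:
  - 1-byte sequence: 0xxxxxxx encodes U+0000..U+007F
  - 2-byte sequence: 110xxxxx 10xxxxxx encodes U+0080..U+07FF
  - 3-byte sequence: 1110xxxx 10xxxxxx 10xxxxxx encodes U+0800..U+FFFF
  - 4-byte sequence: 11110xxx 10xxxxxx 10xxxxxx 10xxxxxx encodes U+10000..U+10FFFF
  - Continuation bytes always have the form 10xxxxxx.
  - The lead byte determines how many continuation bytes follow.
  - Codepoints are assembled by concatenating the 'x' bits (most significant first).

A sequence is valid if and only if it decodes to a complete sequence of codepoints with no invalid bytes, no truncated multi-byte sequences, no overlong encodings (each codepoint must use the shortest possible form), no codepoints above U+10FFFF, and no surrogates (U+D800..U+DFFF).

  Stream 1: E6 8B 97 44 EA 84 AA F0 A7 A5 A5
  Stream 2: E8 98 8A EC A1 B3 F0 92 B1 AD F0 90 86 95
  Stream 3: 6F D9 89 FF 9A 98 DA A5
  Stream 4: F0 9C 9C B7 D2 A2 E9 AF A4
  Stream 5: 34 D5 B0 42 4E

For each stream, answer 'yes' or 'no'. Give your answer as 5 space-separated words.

Answer: yes yes no yes yes

Derivation:
Stream 1: decodes cleanly. VALID
Stream 2: decodes cleanly. VALID
Stream 3: error at byte offset 3. INVALID
Stream 4: decodes cleanly. VALID
Stream 5: decodes cleanly. VALID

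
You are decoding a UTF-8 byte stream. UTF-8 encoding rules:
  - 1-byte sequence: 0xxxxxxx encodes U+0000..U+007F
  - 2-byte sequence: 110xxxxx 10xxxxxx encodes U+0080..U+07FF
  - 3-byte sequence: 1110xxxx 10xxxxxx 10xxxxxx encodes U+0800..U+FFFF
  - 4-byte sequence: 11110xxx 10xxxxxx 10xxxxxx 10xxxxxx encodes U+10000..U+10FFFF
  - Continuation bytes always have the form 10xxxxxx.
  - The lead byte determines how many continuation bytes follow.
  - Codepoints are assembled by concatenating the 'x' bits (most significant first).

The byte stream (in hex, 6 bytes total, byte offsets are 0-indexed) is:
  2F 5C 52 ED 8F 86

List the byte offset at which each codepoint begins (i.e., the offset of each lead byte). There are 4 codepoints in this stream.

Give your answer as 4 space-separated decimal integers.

Byte[0]=2F: 1-byte ASCII. cp=U+002F
Byte[1]=5C: 1-byte ASCII. cp=U+005C
Byte[2]=52: 1-byte ASCII. cp=U+0052
Byte[3]=ED: 3-byte lead, need 2 cont bytes. acc=0xD
Byte[4]=8F: continuation. acc=(acc<<6)|0x0F=0x34F
Byte[5]=86: continuation. acc=(acc<<6)|0x06=0xD3C6
Completed: cp=U+D3C6 (starts at byte 3)

Answer: 0 1 2 3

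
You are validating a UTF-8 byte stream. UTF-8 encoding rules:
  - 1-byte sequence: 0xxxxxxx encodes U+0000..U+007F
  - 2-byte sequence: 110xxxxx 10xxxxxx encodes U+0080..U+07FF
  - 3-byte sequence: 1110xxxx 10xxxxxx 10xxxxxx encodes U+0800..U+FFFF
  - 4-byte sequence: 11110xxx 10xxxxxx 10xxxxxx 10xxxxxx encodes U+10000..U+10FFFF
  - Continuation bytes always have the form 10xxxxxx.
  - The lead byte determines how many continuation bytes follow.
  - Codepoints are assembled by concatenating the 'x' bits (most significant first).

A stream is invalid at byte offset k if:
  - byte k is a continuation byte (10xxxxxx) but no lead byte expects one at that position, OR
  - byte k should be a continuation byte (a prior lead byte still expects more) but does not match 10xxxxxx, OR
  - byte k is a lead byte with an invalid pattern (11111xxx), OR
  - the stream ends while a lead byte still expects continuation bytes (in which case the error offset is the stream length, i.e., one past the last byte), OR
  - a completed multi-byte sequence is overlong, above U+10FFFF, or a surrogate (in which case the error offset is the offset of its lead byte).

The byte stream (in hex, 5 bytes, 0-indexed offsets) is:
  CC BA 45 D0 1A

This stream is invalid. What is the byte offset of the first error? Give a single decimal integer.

Answer: 4

Derivation:
Byte[0]=CC: 2-byte lead, need 1 cont bytes. acc=0xC
Byte[1]=BA: continuation. acc=(acc<<6)|0x3A=0x33A
Completed: cp=U+033A (starts at byte 0)
Byte[2]=45: 1-byte ASCII. cp=U+0045
Byte[3]=D0: 2-byte lead, need 1 cont bytes. acc=0x10
Byte[4]=1A: expected 10xxxxxx continuation. INVALID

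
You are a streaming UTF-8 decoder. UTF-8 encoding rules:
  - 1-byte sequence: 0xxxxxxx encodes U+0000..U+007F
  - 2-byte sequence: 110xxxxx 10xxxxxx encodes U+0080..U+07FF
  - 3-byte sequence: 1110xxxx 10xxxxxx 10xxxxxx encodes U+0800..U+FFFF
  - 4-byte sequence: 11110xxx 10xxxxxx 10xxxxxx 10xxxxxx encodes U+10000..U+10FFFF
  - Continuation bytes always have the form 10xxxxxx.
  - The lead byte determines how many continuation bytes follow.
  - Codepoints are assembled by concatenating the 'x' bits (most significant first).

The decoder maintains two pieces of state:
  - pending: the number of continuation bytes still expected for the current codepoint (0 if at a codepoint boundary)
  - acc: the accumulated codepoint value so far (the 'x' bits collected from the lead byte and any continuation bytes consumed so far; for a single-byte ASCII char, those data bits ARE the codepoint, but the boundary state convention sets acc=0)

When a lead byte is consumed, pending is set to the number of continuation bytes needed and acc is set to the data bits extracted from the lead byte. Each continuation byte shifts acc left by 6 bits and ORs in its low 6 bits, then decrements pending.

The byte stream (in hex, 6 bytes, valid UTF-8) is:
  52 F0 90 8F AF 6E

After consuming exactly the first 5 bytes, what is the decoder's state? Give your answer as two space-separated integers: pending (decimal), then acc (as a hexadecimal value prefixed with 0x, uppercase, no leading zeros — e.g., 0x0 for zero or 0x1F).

Answer: 0 0x103EF

Derivation:
Byte[0]=52: 1-byte. pending=0, acc=0x0
Byte[1]=F0: 4-byte lead. pending=3, acc=0x0
Byte[2]=90: continuation. acc=(acc<<6)|0x10=0x10, pending=2
Byte[3]=8F: continuation. acc=(acc<<6)|0x0F=0x40F, pending=1
Byte[4]=AF: continuation. acc=(acc<<6)|0x2F=0x103EF, pending=0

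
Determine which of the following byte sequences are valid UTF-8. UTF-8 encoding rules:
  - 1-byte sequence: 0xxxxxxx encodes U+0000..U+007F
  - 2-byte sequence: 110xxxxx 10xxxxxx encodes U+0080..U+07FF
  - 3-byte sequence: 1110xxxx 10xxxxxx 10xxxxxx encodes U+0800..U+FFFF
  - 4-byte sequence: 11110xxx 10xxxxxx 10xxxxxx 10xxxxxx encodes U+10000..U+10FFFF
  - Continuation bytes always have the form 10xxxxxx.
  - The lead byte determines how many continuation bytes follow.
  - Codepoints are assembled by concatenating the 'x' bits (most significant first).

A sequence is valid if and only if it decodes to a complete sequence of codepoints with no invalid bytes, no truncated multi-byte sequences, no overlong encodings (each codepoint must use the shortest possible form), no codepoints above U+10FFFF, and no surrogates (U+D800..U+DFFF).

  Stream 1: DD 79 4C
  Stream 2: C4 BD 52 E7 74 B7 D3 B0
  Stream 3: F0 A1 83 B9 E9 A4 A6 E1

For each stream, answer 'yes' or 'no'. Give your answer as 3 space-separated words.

Answer: no no no

Derivation:
Stream 1: error at byte offset 1. INVALID
Stream 2: error at byte offset 4. INVALID
Stream 3: error at byte offset 8. INVALID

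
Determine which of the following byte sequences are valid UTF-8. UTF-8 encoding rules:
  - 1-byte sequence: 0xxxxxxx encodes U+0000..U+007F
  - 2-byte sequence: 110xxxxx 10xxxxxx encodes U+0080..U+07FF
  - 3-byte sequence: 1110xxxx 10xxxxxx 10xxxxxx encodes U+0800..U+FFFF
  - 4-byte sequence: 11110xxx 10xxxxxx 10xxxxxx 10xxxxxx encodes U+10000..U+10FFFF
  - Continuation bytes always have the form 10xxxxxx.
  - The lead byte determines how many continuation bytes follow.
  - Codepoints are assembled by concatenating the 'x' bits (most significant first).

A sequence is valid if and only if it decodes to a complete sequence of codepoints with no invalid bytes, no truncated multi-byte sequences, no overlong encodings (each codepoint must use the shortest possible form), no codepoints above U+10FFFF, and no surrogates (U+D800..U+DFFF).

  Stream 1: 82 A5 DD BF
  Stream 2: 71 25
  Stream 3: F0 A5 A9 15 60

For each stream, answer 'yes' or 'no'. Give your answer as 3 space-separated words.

Answer: no yes no

Derivation:
Stream 1: error at byte offset 0. INVALID
Stream 2: decodes cleanly. VALID
Stream 3: error at byte offset 3. INVALID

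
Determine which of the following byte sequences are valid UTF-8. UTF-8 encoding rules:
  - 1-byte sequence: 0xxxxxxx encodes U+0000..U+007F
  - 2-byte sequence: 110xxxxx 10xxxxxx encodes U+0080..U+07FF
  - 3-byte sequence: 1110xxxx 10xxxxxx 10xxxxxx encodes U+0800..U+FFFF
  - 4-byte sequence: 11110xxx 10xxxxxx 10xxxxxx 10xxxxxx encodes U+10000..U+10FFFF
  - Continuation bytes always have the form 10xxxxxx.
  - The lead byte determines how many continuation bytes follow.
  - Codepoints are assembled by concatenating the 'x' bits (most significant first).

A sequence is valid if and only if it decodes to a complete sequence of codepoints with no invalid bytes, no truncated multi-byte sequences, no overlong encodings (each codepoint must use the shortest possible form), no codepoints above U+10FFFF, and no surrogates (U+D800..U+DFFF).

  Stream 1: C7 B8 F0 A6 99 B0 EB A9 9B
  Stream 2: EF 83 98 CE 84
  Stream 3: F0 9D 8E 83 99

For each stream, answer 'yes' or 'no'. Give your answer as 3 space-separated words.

Answer: yes yes no

Derivation:
Stream 1: decodes cleanly. VALID
Stream 2: decodes cleanly. VALID
Stream 3: error at byte offset 4. INVALID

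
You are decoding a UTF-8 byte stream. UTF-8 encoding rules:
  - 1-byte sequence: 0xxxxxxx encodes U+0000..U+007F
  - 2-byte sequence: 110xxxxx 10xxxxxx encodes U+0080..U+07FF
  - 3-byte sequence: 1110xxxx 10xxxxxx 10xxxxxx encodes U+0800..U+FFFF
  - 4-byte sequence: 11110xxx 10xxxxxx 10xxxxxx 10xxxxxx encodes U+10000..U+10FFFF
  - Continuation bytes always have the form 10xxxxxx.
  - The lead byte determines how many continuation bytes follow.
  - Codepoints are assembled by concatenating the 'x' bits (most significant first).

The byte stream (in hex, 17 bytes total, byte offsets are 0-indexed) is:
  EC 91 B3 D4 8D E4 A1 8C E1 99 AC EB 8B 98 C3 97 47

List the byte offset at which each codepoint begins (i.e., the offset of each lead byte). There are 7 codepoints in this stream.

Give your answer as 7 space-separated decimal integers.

Answer: 0 3 5 8 11 14 16

Derivation:
Byte[0]=EC: 3-byte lead, need 2 cont bytes. acc=0xC
Byte[1]=91: continuation. acc=(acc<<6)|0x11=0x311
Byte[2]=B3: continuation. acc=(acc<<6)|0x33=0xC473
Completed: cp=U+C473 (starts at byte 0)
Byte[3]=D4: 2-byte lead, need 1 cont bytes. acc=0x14
Byte[4]=8D: continuation. acc=(acc<<6)|0x0D=0x50D
Completed: cp=U+050D (starts at byte 3)
Byte[5]=E4: 3-byte lead, need 2 cont bytes. acc=0x4
Byte[6]=A1: continuation. acc=(acc<<6)|0x21=0x121
Byte[7]=8C: continuation. acc=(acc<<6)|0x0C=0x484C
Completed: cp=U+484C (starts at byte 5)
Byte[8]=E1: 3-byte lead, need 2 cont bytes. acc=0x1
Byte[9]=99: continuation. acc=(acc<<6)|0x19=0x59
Byte[10]=AC: continuation. acc=(acc<<6)|0x2C=0x166C
Completed: cp=U+166C (starts at byte 8)
Byte[11]=EB: 3-byte lead, need 2 cont bytes. acc=0xB
Byte[12]=8B: continuation. acc=(acc<<6)|0x0B=0x2CB
Byte[13]=98: continuation. acc=(acc<<6)|0x18=0xB2D8
Completed: cp=U+B2D8 (starts at byte 11)
Byte[14]=C3: 2-byte lead, need 1 cont bytes. acc=0x3
Byte[15]=97: continuation. acc=(acc<<6)|0x17=0xD7
Completed: cp=U+00D7 (starts at byte 14)
Byte[16]=47: 1-byte ASCII. cp=U+0047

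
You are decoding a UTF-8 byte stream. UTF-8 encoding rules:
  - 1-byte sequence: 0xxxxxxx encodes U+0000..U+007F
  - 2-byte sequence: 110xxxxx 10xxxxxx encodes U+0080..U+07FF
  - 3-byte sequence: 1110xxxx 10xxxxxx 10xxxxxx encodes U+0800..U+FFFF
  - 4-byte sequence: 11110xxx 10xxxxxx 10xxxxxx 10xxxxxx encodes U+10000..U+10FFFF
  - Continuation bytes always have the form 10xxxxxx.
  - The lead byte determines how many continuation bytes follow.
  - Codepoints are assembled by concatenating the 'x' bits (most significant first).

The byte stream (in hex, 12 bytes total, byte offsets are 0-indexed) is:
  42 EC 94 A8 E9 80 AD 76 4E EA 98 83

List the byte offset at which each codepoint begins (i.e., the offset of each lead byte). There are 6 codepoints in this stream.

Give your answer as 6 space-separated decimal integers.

Byte[0]=42: 1-byte ASCII. cp=U+0042
Byte[1]=EC: 3-byte lead, need 2 cont bytes. acc=0xC
Byte[2]=94: continuation. acc=(acc<<6)|0x14=0x314
Byte[3]=A8: continuation. acc=(acc<<6)|0x28=0xC528
Completed: cp=U+C528 (starts at byte 1)
Byte[4]=E9: 3-byte lead, need 2 cont bytes. acc=0x9
Byte[5]=80: continuation. acc=(acc<<6)|0x00=0x240
Byte[6]=AD: continuation. acc=(acc<<6)|0x2D=0x902D
Completed: cp=U+902D (starts at byte 4)
Byte[7]=76: 1-byte ASCII. cp=U+0076
Byte[8]=4E: 1-byte ASCII. cp=U+004E
Byte[9]=EA: 3-byte lead, need 2 cont bytes. acc=0xA
Byte[10]=98: continuation. acc=(acc<<6)|0x18=0x298
Byte[11]=83: continuation. acc=(acc<<6)|0x03=0xA603
Completed: cp=U+A603 (starts at byte 9)

Answer: 0 1 4 7 8 9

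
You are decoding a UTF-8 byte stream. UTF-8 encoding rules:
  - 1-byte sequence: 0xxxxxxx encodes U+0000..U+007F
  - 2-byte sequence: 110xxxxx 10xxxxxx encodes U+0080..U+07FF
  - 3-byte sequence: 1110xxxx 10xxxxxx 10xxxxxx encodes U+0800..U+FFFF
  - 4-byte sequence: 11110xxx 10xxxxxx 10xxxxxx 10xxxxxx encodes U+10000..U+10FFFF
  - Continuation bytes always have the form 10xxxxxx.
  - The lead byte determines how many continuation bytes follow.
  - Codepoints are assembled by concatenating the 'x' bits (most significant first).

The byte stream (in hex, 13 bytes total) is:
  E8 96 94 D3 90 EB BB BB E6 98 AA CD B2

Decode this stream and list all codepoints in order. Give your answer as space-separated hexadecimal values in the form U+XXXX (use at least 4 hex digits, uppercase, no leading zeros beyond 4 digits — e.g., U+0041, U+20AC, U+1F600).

Byte[0]=E8: 3-byte lead, need 2 cont bytes. acc=0x8
Byte[1]=96: continuation. acc=(acc<<6)|0x16=0x216
Byte[2]=94: continuation. acc=(acc<<6)|0x14=0x8594
Completed: cp=U+8594 (starts at byte 0)
Byte[3]=D3: 2-byte lead, need 1 cont bytes. acc=0x13
Byte[4]=90: continuation. acc=(acc<<6)|0x10=0x4D0
Completed: cp=U+04D0 (starts at byte 3)
Byte[5]=EB: 3-byte lead, need 2 cont bytes. acc=0xB
Byte[6]=BB: continuation. acc=(acc<<6)|0x3B=0x2FB
Byte[7]=BB: continuation. acc=(acc<<6)|0x3B=0xBEFB
Completed: cp=U+BEFB (starts at byte 5)
Byte[8]=E6: 3-byte lead, need 2 cont bytes. acc=0x6
Byte[9]=98: continuation. acc=(acc<<6)|0x18=0x198
Byte[10]=AA: continuation. acc=(acc<<6)|0x2A=0x662A
Completed: cp=U+662A (starts at byte 8)
Byte[11]=CD: 2-byte lead, need 1 cont bytes. acc=0xD
Byte[12]=B2: continuation. acc=(acc<<6)|0x32=0x372
Completed: cp=U+0372 (starts at byte 11)

Answer: U+8594 U+04D0 U+BEFB U+662A U+0372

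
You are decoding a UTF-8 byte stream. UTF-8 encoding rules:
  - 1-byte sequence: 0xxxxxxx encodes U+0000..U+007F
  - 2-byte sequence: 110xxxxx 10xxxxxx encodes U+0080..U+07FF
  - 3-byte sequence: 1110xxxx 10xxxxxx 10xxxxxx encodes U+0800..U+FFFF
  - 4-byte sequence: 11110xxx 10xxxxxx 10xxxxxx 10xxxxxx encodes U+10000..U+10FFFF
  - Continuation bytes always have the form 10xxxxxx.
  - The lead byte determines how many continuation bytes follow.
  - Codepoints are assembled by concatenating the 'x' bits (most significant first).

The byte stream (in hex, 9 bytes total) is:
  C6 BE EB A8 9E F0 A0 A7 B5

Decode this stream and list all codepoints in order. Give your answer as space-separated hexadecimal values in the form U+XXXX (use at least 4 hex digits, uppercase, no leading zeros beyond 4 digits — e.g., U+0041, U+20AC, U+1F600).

Byte[0]=C6: 2-byte lead, need 1 cont bytes. acc=0x6
Byte[1]=BE: continuation. acc=(acc<<6)|0x3E=0x1BE
Completed: cp=U+01BE (starts at byte 0)
Byte[2]=EB: 3-byte lead, need 2 cont bytes. acc=0xB
Byte[3]=A8: continuation. acc=(acc<<6)|0x28=0x2E8
Byte[4]=9E: continuation. acc=(acc<<6)|0x1E=0xBA1E
Completed: cp=U+BA1E (starts at byte 2)
Byte[5]=F0: 4-byte lead, need 3 cont bytes. acc=0x0
Byte[6]=A0: continuation. acc=(acc<<6)|0x20=0x20
Byte[7]=A7: continuation. acc=(acc<<6)|0x27=0x827
Byte[8]=B5: continuation. acc=(acc<<6)|0x35=0x209F5
Completed: cp=U+209F5 (starts at byte 5)

Answer: U+01BE U+BA1E U+209F5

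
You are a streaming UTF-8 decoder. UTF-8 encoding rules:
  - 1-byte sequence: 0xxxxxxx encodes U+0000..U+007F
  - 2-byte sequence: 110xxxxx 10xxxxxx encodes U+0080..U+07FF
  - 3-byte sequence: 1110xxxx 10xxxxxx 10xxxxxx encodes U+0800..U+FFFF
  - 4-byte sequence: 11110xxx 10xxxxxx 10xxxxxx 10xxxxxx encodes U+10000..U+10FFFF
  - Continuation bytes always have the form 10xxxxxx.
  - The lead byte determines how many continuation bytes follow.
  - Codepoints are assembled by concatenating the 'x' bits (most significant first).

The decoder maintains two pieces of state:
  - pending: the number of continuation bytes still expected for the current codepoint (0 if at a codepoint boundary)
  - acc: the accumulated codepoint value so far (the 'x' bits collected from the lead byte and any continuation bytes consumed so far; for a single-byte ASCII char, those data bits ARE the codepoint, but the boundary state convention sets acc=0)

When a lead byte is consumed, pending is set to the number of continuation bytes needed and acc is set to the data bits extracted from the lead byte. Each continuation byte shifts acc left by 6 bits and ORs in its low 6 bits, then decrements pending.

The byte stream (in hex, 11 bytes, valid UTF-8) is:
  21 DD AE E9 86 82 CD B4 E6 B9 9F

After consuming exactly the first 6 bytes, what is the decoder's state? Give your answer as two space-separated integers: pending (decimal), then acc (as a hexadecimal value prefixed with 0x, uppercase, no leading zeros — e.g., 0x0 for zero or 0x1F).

Answer: 0 0x9182

Derivation:
Byte[0]=21: 1-byte. pending=0, acc=0x0
Byte[1]=DD: 2-byte lead. pending=1, acc=0x1D
Byte[2]=AE: continuation. acc=(acc<<6)|0x2E=0x76E, pending=0
Byte[3]=E9: 3-byte lead. pending=2, acc=0x9
Byte[4]=86: continuation. acc=(acc<<6)|0x06=0x246, pending=1
Byte[5]=82: continuation. acc=(acc<<6)|0x02=0x9182, pending=0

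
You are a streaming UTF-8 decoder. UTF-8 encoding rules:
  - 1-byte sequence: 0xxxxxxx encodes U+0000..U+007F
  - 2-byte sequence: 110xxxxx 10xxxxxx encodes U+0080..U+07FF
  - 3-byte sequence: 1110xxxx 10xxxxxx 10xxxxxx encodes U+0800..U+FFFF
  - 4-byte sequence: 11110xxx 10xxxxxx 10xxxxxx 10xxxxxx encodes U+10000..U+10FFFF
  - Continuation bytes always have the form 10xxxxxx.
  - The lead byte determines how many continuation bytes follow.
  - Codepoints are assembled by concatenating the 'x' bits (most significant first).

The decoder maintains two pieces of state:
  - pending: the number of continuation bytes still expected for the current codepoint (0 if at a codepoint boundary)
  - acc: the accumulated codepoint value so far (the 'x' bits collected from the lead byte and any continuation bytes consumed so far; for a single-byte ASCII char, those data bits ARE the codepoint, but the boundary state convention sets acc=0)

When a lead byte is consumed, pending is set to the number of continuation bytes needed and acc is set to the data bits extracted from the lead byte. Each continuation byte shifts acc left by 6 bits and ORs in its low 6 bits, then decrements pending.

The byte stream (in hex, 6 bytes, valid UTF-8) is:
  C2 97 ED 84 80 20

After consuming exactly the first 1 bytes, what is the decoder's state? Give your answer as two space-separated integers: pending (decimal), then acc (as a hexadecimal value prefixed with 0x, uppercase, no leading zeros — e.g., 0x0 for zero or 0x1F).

Byte[0]=C2: 2-byte lead. pending=1, acc=0x2

Answer: 1 0x2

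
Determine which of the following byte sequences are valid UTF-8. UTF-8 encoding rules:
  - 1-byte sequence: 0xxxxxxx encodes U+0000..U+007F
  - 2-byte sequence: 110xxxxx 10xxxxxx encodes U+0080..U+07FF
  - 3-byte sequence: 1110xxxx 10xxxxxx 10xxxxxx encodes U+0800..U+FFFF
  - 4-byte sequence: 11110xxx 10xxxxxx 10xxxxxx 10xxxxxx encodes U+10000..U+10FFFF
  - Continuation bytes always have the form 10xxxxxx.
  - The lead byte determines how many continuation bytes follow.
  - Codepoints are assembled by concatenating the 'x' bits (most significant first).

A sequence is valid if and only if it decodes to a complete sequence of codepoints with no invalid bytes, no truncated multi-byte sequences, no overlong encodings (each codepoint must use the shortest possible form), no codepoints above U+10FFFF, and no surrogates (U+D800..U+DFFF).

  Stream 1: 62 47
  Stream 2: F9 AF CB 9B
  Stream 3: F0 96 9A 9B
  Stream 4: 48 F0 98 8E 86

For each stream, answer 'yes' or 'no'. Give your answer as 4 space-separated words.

Stream 1: decodes cleanly. VALID
Stream 2: error at byte offset 0. INVALID
Stream 3: decodes cleanly. VALID
Stream 4: decodes cleanly. VALID

Answer: yes no yes yes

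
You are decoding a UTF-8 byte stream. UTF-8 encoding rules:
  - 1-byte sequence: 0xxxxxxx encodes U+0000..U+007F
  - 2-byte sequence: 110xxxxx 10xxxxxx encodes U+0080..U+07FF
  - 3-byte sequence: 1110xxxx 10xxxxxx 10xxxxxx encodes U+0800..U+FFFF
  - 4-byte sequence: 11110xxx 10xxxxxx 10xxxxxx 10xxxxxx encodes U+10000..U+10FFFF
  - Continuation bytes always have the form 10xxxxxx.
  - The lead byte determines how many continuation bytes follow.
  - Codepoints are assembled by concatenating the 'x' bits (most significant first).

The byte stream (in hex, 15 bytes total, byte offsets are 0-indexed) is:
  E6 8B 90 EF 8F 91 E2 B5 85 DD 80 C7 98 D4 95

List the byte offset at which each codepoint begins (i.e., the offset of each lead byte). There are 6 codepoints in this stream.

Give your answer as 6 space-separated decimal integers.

Answer: 0 3 6 9 11 13

Derivation:
Byte[0]=E6: 3-byte lead, need 2 cont bytes. acc=0x6
Byte[1]=8B: continuation. acc=(acc<<6)|0x0B=0x18B
Byte[2]=90: continuation. acc=(acc<<6)|0x10=0x62D0
Completed: cp=U+62D0 (starts at byte 0)
Byte[3]=EF: 3-byte lead, need 2 cont bytes. acc=0xF
Byte[4]=8F: continuation. acc=(acc<<6)|0x0F=0x3CF
Byte[5]=91: continuation. acc=(acc<<6)|0x11=0xF3D1
Completed: cp=U+F3D1 (starts at byte 3)
Byte[6]=E2: 3-byte lead, need 2 cont bytes. acc=0x2
Byte[7]=B5: continuation. acc=(acc<<6)|0x35=0xB5
Byte[8]=85: continuation. acc=(acc<<6)|0x05=0x2D45
Completed: cp=U+2D45 (starts at byte 6)
Byte[9]=DD: 2-byte lead, need 1 cont bytes. acc=0x1D
Byte[10]=80: continuation. acc=(acc<<6)|0x00=0x740
Completed: cp=U+0740 (starts at byte 9)
Byte[11]=C7: 2-byte lead, need 1 cont bytes. acc=0x7
Byte[12]=98: continuation. acc=(acc<<6)|0x18=0x1D8
Completed: cp=U+01D8 (starts at byte 11)
Byte[13]=D4: 2-byte lead, need 1 cont bytes. acc=0x14
Byte[14]=95: continuation. acc=(acc<<6)|0x15=0x515
Completed: cp=U+0515 (starts at byte 13)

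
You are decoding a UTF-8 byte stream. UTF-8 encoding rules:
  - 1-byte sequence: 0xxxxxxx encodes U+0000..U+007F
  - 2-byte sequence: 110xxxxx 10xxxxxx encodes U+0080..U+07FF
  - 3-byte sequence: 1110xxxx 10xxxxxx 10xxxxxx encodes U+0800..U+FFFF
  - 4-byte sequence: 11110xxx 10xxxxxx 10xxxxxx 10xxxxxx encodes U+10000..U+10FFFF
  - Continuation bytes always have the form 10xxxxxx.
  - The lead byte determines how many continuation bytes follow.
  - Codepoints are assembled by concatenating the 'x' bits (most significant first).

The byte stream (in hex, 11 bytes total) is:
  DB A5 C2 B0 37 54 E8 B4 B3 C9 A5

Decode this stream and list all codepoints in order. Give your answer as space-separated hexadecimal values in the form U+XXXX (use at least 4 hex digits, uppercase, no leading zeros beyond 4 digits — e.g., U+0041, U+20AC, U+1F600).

Byte[0]=DB: 2-byte lead, need 1 cont bytes. acc=0x1B
Byte[1]=A5: continuation. acc=(acc<<6)|0x25=0x6E5
Completed: cp=U+06E5 (starts at byte 0)
Byte[2]=C2: 2-byte lead, need 1 cont bytes. acc=0x2
Byte[3]=B0: continuation. acc=(acc<<6)|0x30=0xB0
Completed: cp=U+00B0 (starts at byte 2)
Byte[4]=37: 1-byte ASCII. cp=U+0037
Byte[5]=54: 1-byte ASCII. cp=U+0054
Byte[6]=E8: 3-byte lead, need 2 cont bytes. acc=0x8
Byte[7]=B4: continuation. acc=(acc<<6)|0x34=0x234
Byte[8]=B3: continuation. acc=(acc<<6)|0x33=0x8D33
Completed: cp=U+8D33 (starts at byte 6)
Byte[9]=C9: 2-byte lead, need 1 cont bytes. acc=0x9
Byte[10]=A5: continuation. acc=(acc<<6)|0x25=0x265
Completed: cp=U+0265 (starts at byte 9)

Answer: U+06E5 U+00B0 U+0037 U+0054 U+8D33 U+0265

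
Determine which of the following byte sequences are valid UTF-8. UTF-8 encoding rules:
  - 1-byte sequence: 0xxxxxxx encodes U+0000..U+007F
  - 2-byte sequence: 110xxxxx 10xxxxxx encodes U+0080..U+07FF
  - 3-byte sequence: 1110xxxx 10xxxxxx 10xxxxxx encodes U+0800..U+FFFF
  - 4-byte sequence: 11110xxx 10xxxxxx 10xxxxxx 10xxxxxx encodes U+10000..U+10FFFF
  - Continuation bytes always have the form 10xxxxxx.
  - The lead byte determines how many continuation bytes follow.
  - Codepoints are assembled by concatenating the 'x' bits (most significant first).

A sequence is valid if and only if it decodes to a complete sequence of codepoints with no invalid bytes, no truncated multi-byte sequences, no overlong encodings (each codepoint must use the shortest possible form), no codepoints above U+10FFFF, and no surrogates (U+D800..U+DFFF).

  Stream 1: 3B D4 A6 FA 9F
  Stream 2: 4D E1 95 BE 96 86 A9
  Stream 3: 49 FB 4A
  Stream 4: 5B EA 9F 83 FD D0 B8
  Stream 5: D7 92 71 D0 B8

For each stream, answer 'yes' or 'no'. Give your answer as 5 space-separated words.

Answer: no no no no yes

Derivation:
Stream 1: error at byte offset 3. INVALID
Stream 2: error at byte offset 4. INVALID
Stream 3: error at byte offset 1. INVALID
Stream 4: error at byte offset 4. INVALID
Stream 5: decodes cleanly. VALID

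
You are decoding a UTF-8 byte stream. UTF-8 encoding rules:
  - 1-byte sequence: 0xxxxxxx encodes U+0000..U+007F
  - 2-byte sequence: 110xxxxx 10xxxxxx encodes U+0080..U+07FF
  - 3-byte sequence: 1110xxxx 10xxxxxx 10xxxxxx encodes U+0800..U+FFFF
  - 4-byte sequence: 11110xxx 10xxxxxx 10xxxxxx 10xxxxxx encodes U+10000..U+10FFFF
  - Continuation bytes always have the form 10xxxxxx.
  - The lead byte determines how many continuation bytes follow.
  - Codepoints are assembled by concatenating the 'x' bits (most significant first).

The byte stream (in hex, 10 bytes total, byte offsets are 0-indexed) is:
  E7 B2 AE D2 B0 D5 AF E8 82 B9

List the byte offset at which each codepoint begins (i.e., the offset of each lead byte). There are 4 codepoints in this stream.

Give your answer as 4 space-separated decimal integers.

Byte[0]=E7: 3-byte lead, need 2 cont bytes. acc=0x7
Byte[1]=B2: continuation. acc=(acc<<6)|0x32=0x1F2
Byte[2]=AE: continuation. acc=(acc<<6)|0x2E=0x7CAE
Completed: cp=U+7CAE (starts at byte 0)
Byte[3]=D2: 2-byte lead, need 1 cont bytes. acc=0x12
Byte[4]=B0: continuation. acc=(acc<<6)|0x30=0x4B0
Completed: cp=U+04B0 (starts at byte 3)
Byte[5]=D5: 2-byte lead, need 1 cont bytes. acc=0x15
Byte[6]=AF: continuation. acc=(acc<<6)|0x2F=0x56F
Completed: cp=U+056F (starts at byte 5)
Byte[7]=E8: 3-byte lead, need 2 cont bytes. acc=0x8
Byte[8]=82: continuation. acc=(acc<<6)|0x02=0x202
Byte[9]=B9: continuation. acc=(acc<<6)|0x39=0x80B9
Completed: cp=U+80B9 (starts at byte 7)

Answer: 0 3 5 7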